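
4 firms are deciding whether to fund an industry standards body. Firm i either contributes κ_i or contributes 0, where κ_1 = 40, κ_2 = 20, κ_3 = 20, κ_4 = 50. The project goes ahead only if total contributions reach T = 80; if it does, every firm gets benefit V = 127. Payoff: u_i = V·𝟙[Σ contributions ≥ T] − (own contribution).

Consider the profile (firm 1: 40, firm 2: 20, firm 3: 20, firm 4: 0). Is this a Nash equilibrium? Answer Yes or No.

Total = 80 ≥ 80: provided.
Firm 1 (pledges 40, payoff 87): dropping to 0 → total 40, payoff 0. No gain.
Firm 2 (pledges 20, payoff 107): dropping to 0 → total 60, payoff 0. No gain.
Firm 3 (pledges 20, payoff 107): dropping to 0 → total 60, payoff 0. No gain.
Firm 4 (pledges 0, payoff 127): pledging 50 → total 130, payoff 77. No gain.

Yes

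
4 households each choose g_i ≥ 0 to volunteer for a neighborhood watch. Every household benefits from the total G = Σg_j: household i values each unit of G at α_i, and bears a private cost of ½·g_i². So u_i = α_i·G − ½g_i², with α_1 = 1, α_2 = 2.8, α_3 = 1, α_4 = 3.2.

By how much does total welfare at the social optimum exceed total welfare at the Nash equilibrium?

Household i's FOC: ∂u_i/∂g_i = α_i − g_i = 0, so g_i* = α_i.
NE contributions = (1, 2.8, 1, 3.2); G = 8.
W^NE = (Σα)·G − ½Σα_i² = 8² − ½·20.08 = 53.96.
Planner sets g_i = Σα_j = 8 for every i, so G^SO = 4·8 = 32.
W^SO = (Σα)·G^SO − ½·4·(Σα)² = (4/2)·8² = 128.
Deadweight loss = W^SO − W^NE = 74.04.

74.04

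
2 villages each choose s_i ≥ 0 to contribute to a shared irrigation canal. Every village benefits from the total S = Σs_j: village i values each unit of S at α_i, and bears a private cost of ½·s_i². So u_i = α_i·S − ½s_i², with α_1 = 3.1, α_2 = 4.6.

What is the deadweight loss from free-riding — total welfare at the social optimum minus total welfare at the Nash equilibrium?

15.385

Village i's FOC: ∂u_i/∂s_i = α_i − s_i = 0, so s_i* = α_i.
NE contributions = (3.1, 4.6); S = 7.7.
W^NE = (Σα)·S − ½Σα_i² = 7.7² − ½·30.77 = 43.905.
Planner sets s_i = Σα_j = 7.7 for every i, so S^SO = 2·7.7 = 15.4.
W^SO = (Σα)·S^SO − ½·2·(Σα)² = (2/2)·7.7² = 59.29.
Deadweight loss = W^SO − W^NE = 15.385.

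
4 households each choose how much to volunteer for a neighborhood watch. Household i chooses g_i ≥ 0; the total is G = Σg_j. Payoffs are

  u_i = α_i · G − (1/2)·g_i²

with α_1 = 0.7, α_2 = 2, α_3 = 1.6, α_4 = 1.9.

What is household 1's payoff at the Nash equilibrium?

4.095

Household i's FOC: ∂u_i/∂g_i = α_i − g_i = 0, so g_i* = α_i.
NE contributions = (0.7, 2, 1.6, 1.9); G = 6.2.
u_1 = α_1·G − ½·(g_1)² = 0.7·6.2 − ½·0.7² = 4.095.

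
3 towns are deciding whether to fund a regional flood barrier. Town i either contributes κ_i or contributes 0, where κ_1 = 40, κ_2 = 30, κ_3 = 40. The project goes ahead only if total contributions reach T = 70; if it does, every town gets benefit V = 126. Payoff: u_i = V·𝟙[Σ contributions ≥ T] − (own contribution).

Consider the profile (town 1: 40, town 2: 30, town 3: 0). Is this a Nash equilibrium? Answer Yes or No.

Yes

Total = 70 ≥ 70: provided.
Town 1 (pledges 40, payoff 86): dropping to 0 → total 30, payoff 0. No gain.
Town 2 (pledges 30, payoff 96): dropping to 0 → total 40, payoff 0. No gain.
Town 3 (pledges 0, payoff 126): pledging 40 → total 110, payoff 86. No gain.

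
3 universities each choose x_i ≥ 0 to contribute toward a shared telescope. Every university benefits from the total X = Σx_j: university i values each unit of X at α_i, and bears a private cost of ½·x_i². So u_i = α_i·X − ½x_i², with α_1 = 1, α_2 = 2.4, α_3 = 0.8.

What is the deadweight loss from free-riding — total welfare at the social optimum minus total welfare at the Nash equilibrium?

12.52

University i's FOC: ∂u_i/∂x_i = α_i − x_i = 0, so x_i* = α_i.
NE contributions = (1, 2.4, 0.8); X = 4.2.
W^NE = (Σα)·X − ½Σα_i² = 4.2² − ½·7.4 = 13.94.
Planner sets x_i = Σα_j = 4.2 for every i, so X^SO = 3·4.2 = 12.6.
W^SO = (Σα)·X^SO − ½·3·(Σα)² = (3/2)·4.2² = 26.46.
Deadweight loss = W^SO − W^NE = 12.52.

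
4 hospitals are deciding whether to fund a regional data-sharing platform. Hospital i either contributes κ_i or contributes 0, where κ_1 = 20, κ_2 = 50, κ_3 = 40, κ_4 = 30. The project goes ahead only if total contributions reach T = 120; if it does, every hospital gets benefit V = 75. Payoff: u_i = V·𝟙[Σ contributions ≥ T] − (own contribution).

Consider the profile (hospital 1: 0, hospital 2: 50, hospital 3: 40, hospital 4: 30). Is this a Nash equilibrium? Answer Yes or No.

Yes

Total = 120 ≥ 120: provided.
Hospital 1 (pledges 0, payoff 75): pledging 20 → total 140, payoff 55. No gain.
Hospital 2 (pledges 50, payoff 25): dropping to 0 → total 70, payoff 0. No gain.
Hospital 3 (pledges 40, payoff 35): dropping to 0 → total 80, payoff 0. No gain.
Hospital 4 (pledges 30, payoff 45): dropping to 0 → total 90, payoff 0. No gain.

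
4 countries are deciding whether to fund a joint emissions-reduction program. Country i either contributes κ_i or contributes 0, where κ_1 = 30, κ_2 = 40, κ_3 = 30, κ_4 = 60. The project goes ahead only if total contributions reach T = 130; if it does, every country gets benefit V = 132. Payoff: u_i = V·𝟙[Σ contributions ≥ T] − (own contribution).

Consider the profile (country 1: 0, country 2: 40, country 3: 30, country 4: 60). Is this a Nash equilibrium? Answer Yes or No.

Total = 130 ≥ 130: provided.
Country 1 (pledges 0, payoff 132): pledging 30 → total 160, payoff 102. No gain.
Country 2 (pledges 40, payoff 92): dropping to 0 → total 90, payoff 0. No gain.
Country 3 (pledges 30, payoff 102): dropping to 0 → total 100, payoff 0. No gain.
Country 4 (pledges 60, payoff 72): dropping to 0 → total 70, payoff 0. No gain.

Yes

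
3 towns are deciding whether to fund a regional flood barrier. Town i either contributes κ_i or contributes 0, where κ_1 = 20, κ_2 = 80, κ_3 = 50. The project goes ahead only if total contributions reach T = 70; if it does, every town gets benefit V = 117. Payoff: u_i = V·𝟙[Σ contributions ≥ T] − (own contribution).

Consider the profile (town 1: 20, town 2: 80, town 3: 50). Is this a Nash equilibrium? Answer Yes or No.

Total = 150 ≥ 70: provided.
Town 1 (pledges 20, payoff 97): dropping to 0 → total 130, payoff 117. Profitable deviation.

No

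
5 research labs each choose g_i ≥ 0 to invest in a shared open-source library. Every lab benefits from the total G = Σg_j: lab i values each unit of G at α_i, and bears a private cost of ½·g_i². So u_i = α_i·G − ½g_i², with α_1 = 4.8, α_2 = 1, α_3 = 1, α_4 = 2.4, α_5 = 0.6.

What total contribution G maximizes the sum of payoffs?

49

Planner FOC: ∂(Σu_j)/∂g_i = (Σα_j) − g_i = 0, so g_i^SO = Σα_j = 9.8 for every i; G^SO = 49.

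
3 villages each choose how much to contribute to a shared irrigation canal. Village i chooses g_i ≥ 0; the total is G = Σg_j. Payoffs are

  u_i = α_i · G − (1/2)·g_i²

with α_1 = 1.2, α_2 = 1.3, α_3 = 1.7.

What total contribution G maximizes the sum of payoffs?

12.6

Planner FOC: ∂(Σu_j)/∂g_i = (Σα_j) − g_i = 0, so g_i^SO = Σα_j = 4.2 for every i; G^SO = 12.6.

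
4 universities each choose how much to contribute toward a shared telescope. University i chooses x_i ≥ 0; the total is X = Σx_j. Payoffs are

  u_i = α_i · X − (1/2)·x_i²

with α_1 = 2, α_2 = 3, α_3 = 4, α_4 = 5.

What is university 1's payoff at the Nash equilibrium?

26

University i's FOC: ∂u_i/∂x_i = α_i − x_i = 0, so x_i* = α_i.
NE contributions = (2, 3, 4, 5); X = 14.
u_1 = α_1·X − ½·(x_1)² = 2·14 − ½·2² = 26.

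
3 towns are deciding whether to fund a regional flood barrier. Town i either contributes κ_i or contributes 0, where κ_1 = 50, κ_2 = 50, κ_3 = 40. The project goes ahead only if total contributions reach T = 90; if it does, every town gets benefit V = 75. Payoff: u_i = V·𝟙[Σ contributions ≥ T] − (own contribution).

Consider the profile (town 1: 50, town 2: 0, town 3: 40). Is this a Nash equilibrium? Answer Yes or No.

Yes

Total = 90 ≥ 90: provided.
Town 1 (pledges 50, payoff 25): dropping to 0 → total 40, payoff 0. No gain.
Town 2 (pledges 0, payoff 75): pledging 50 → total 140, payoff 25. No gain.
Town 3 (pledges 40, payoff 35): dropping to 0 → total 50, payoff 0. No gain.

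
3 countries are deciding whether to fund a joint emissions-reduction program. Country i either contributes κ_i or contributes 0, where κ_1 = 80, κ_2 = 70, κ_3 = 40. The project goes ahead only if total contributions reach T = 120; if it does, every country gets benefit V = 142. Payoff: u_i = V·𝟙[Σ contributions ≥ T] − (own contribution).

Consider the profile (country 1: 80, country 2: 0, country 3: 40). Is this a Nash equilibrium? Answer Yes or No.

Total = 120 ≥ 120: provided.
Country 1 (pledges 80, payoff 62): dropping to 0 → total 40, payoff 0. No gain.
Country 2 (pledges 0, payoff 142): pledging 70 → total 190, payoff 72. No gain.
Country 3 (pledges 40, payoff 102): dropping to 0 → total 80, payoff 0. No gain.

Yes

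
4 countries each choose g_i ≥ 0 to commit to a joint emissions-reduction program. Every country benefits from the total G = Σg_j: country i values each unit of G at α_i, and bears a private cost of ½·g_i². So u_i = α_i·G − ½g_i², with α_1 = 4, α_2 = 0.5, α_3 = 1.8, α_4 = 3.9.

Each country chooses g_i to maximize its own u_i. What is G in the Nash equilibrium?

10.2

Country i's FOC: ∂u_i/∂g_i = α_i − g_i = 0, so g_i* = α_i.
NE contributions = (4, 0.5, 1.8, 3.9); G = 10.2.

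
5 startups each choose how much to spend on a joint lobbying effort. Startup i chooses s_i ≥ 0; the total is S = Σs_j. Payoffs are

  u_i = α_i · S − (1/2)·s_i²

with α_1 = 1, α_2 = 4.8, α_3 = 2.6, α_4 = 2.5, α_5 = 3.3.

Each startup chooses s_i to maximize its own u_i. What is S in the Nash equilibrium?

Startup i's FOC: ∂u_i/∂s_i = α_i − s_i = 0, so s_i* = α_i.
NE contributions = (1, 4.8, 2.6, 2.5, 3.3); S = 14.2.

14.2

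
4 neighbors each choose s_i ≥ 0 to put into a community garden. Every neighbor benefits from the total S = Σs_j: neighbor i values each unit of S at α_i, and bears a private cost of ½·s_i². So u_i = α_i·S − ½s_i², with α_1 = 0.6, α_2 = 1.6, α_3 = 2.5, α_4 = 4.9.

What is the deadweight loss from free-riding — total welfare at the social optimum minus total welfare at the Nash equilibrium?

108.75

Neighbor i's FOC: ∂u_i/∂s_i = α_i − s_i = 0, so s_i* = α_i.
NE contributions = (0.6, 1.6, 2.5, 4.9); S = 9.6.
W^NE = (Σα)·S − ½Σα_i² = 9.6² − ½·33.18 = 75.57.
Planner sets s_i = Σα_j = 9.6 for every i, so S^SO = 4·9.6 = 38.4.
W^SO = (Σα)·S^SO − ½·4·(Σα)² = (4/2)·9.6² = 184.32.
Deadweight loss = W^SO − W^NE = 108.75.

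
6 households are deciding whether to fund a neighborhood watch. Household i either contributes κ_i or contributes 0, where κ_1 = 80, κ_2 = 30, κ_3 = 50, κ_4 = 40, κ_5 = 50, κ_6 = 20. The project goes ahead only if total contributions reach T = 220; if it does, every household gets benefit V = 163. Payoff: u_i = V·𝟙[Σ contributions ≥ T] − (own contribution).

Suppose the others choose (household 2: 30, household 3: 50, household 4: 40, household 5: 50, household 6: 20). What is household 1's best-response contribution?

Others' total = 190. Contributing 80 brings total to 270 ≥ 220: gain V − κ_1 = 83.
Best response: 80.

80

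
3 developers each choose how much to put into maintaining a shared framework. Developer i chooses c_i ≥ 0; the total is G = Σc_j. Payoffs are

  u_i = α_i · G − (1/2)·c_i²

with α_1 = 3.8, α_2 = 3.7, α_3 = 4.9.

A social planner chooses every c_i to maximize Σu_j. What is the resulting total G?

37.2

Planner FOC: ∂(Σu_j)/∂c_i = (Σα_j) − c_i = 0, so c_i^SO = Σα_j = 12.4 for every i; G^SO = 37.2.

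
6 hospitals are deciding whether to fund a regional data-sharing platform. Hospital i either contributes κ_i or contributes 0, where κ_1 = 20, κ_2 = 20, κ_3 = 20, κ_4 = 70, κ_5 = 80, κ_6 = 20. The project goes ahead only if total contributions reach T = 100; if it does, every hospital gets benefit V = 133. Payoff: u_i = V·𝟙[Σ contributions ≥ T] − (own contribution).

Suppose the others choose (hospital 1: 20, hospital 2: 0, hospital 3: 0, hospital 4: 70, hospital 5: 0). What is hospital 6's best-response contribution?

Others' total = 90. Contributing 20 brings total to 110 ≥ 100: gain V − κ_6 = 113.
Best response: 20.

20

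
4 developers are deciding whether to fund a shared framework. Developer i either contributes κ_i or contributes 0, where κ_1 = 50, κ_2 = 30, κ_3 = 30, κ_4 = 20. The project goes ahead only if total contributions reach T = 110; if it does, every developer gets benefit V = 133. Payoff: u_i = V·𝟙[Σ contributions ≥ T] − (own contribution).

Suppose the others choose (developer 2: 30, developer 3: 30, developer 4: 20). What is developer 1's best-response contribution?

Others' total = 80. Contributing 50 brings total to 130 ≥ 110: gain V − κ_1 = 83.
Best response: 50.

50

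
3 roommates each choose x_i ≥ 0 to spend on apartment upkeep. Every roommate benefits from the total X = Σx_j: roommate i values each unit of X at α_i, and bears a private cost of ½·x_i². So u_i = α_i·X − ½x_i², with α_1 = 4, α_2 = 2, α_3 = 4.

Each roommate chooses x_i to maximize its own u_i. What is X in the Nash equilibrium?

Roommate i's FOC: ∂u_i/∂x_i = α_i − x_i = 0, so x_i* = α_i.
NE contributions = (4, 2, 4); X = 10.

10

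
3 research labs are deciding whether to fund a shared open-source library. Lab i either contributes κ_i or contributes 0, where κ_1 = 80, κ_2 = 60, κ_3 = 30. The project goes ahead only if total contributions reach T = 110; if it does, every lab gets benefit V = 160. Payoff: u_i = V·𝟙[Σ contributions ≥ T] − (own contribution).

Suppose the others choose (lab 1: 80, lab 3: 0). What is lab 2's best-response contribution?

Others' total = 80. Contributing 60 brings total to 140 ≥ 110: gain V − κ_2 = 100.
Best response: 60.

60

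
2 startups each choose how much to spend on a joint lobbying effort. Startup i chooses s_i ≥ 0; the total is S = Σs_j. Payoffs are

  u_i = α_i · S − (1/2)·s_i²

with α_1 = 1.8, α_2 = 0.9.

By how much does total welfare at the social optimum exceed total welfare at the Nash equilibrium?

Startup i's FOC: ∂u_i/∂s_i = α_i − s_i = 0, so s_i* = α_i.
NE contributions = (1.8, 0.9); S = 2.7.
W^NE = (Σα)·S − ½Σα_i² = 2.7² − ½·4.05 = 5.265.
Planner sets s_i = Σα_j = 2.7 for every i, so S^SO = 2·2.7 = 5.4.
W^SO = (Σα)·S^SO − ½·2·(Σα)² = (2/2)·2.7² = 7.29.
Deadweight loss = W^SO − W^NE = 2.025.

2.025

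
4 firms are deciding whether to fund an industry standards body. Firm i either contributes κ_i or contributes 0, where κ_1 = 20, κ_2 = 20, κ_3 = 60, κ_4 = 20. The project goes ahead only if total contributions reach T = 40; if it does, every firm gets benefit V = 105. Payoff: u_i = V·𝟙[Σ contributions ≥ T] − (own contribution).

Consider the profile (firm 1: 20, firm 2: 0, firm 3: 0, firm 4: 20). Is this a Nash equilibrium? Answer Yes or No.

Total = 40 ≥ 40: provided.
Firm 1 (pledges 20, payoff 85): dropping to 0 → total 20, payoff 0. No gain.
Firm 2 (pledges 0, payoff 105): pledging 20 → total 60, payoff 85. No gain.
Firm 3 (pledges 0, payoff 105): pledging 60 → total 100, payoff 45. No gain.
Firm 4 (pledges 20, payoff 85): dropping to 0 → total 20, payoff 0. No gain.

Yes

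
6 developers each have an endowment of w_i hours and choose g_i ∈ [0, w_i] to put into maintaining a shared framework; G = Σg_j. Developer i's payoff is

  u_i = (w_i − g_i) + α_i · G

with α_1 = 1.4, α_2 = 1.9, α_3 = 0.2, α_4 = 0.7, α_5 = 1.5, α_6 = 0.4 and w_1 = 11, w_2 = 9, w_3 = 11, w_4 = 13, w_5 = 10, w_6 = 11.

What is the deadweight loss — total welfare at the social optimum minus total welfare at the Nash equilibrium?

178.5

∂u_i/∂g_i = α_i − 1, so developer i contributes w_i if α_i > 1, else 0.
α_i > 1 for i ∈ {1, 2, 5}; NE contributions (11, 9, 0, 0, 10, 0), G = 30.
W^NE = Σw_i − G^NE + (Σα_i)·G^NE = 65 + 5.1·30 = 218.
Planner: ∂(Σu_j)/∂g_i = Σα_j − 1 = 5.1 > 0, so everyone contributes w_i; G^SO = 65, W^SO = 65 + 5.1·65 = 396.5.
Deadweight loss = 178.5.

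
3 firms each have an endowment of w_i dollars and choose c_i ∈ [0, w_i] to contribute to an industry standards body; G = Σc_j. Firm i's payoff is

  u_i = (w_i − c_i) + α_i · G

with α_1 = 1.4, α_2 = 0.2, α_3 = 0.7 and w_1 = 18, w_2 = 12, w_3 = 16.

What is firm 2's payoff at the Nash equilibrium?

∂u_i/∂c_i = α_i − 1, so firm i contributes w_i if α_i > 1, else 0.
α_i > 1 for i ∈ {1}; NE contributions (18, 0, 0), G = 18.
u_2 = (12 − 0) + 0.2·18 = 15.6.

15.6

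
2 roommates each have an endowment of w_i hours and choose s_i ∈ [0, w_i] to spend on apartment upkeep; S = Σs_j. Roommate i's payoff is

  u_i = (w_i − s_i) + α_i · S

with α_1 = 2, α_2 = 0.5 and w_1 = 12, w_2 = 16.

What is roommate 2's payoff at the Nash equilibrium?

∂u_i/∂s_i = α_i − 1, so roommate i contributes w_i if α_i > 1, else 0.
α_i > 1 for i ∈ {1}; NE contributions (12, 0), S = 12.
u_2 = (16 − 0) + 0.5·12 = 22.

22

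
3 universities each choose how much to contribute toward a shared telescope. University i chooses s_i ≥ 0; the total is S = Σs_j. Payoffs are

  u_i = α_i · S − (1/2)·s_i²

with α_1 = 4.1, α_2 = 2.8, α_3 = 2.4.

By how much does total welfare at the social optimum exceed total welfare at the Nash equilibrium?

58.45

University i's FOC: ∂u_i/∂s_i = α_i − s_i = 0, so s_i* = α_i.
NE contributions = (4.1, 2.8, 2.4); S = 9.3.
W^NE = (Σα)·S − ½Σα_i² = 9.3² − ½·30.41 = 71.285.
Planner sets s_i = Σα_j = 9.3 for every i, so S^SO = 3·9.3 = 27.9.
W^SO = (Σα)·S^SO − ½·3·(Σα)² = (3/2)·9.3² = 129.735.
Deadweight loss = W^SO − W^NE = 58.45.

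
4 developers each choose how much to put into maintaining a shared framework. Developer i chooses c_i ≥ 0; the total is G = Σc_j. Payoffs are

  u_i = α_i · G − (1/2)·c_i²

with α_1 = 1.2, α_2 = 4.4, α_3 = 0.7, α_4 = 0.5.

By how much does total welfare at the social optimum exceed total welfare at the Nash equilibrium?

Developer i's FOC: ∂u_i/∂c_i = α_i − c_i = 0, so c_i* = α_i.
NE contributions = (1.2, 4.4, 0.7, 0.5); G = 6.8.
W^NE = (Σα)·G − ½Σα_i² = 6.8² − ½·21.54 = 35.47.
Planner sets c_i = Σα_j = 6.8 for every i, so G^SO = 4·6.8 = 27.2.
W^SO = (Σα)·G^SO − ½·4·(Σα)² = (4/2)·6.8² = 92.48.
Deadweight loss = W^SO − W^NE = 57.01.

57.01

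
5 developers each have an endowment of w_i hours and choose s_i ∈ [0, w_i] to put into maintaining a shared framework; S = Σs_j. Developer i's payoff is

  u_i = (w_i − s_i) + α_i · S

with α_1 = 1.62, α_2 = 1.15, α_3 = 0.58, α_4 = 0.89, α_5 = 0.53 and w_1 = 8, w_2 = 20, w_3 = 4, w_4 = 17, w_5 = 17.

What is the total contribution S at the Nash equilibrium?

28

∂u_i/∂s_i = α_i − 1, so developer i contributes w_i if α_i > 1, else 0.
α_i > 1 for i ∈ {1, 2}; NE contributions (8, 20, 0, 0, 0), S = 28.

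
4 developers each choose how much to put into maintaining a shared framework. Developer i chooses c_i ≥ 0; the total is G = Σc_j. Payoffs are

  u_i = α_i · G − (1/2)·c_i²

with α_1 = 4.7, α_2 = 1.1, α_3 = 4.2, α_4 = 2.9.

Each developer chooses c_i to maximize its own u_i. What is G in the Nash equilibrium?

12.9

Developer i's FOC: ∂u_i/∂c_i = α_i − c_i = 0, so c_i* = α_i.
NE contributions = (4.7, 1.1, 4.2, 2.9); G = 12.9.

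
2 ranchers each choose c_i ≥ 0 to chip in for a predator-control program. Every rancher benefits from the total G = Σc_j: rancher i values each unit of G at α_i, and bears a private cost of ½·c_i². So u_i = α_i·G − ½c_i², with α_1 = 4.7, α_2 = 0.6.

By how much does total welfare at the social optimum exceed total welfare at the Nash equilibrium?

Rancher i's FOC: ∂u_i/∂c_i = α_i − c_i = 0, so c_i* = α_i.
NE contributions = (4.7, 0.6); G = 5.3.
W^NE = (Σα)·G − ½Σα_i² = 5.3² − ½·22.45 = 16.865.
Planner sets c_i = Σα_j = 5.3 for every i, so G^SO = 2·5.3 = 10.6.
W^SO = (Σα)·G^SO − ½·2·(Σα)² = (2/2)·5.3² = 28.09.
Deadweight loss = W^SO − W^NE = 11.225.

11.225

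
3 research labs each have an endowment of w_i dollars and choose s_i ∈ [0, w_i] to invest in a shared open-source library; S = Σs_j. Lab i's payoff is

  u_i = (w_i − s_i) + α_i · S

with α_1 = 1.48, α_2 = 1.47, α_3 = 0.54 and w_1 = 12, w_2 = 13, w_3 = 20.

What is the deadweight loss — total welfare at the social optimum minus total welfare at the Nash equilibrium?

49.8

∂u_i/∂s_i = α_i − 1, so lab i contributes w_i if α_i > 1, else 0.
α_i > 1 for i ∈ {1, 2}; NE contributions (12, 13, 0), S = 25.
W^NE = Σw_i − S^NE + (Σα_i)·S^NE = 45 + 2.49·25 = 107.25.
Planner: ∂(Σu_j)/∂s_i = Σα_j − 1 = 2.49 > 0, so everyone contributes w_i; S^SO = 45, W^SO = 45 + 2.49·45 = 157.05.
Deadweight loss = 49.8.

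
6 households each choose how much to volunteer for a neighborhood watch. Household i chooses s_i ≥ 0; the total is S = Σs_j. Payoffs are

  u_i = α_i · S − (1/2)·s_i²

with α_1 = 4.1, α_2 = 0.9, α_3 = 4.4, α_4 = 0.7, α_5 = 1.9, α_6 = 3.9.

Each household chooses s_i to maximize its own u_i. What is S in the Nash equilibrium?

Household i's FOC: ∂u_i/∂s_i = α_i − s_i = 0, so s_i* = α_i.
NE contributions = (4.1, 0.9, 4.4, 0.7, 1.9, 3.9); S = 15.9.

15.9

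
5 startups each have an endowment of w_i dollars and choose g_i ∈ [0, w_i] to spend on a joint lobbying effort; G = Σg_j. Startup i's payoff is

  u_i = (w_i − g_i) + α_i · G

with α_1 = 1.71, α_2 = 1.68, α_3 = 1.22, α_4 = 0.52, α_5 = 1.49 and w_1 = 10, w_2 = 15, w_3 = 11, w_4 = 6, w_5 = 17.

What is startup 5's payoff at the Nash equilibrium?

78.97

∂u_i/∂g_i = α_i − 1, so startup i contributes w_i if α_i > 1, else 0.
α_i > 1 for i ∈ {1, 2, 3, 5}; NE contributions (10, 15, 11, 0, 17), G = 53.
u_5 = (17 − 17) + 1.49·53 = 78.97.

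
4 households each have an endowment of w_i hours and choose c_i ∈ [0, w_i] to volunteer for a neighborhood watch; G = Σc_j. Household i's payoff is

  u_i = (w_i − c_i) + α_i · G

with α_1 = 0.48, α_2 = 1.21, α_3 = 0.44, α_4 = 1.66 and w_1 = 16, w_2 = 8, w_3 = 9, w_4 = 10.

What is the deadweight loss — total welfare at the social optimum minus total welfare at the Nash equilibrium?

∂u_i/∂c_i = α_i − 1, so household i contributes w_i if α_i > 1, else 0.
α_i > 1 for i ∈ {2, 4}; NE contributions (0, 8, 0, 10), G = 18.
W^NE = Σw_i − G^NE + (Σα_i)·G^NE = 43 + 2.79·18 = 93.22.
Planner: ∂(Σu_j)/∂c_i = Σα_j − 1 = 2.79 > 0, so everyone contributes w_i; G^SO = 43, W^SO = 43 + 2.79·43 = 162.97.
Deadweight loss = 69.75.

69.75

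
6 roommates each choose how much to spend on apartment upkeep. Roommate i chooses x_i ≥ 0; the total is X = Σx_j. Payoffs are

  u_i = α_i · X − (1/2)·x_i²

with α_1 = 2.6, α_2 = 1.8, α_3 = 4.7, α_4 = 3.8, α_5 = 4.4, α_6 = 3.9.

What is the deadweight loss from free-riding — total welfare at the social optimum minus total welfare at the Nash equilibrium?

Roommate i's FOC: ∂u_i/∂x_i = α_i − x_i = 0, so x_i* = α_i.
NE contributions = (2.6, 1.8, 4.7, 3.8, 4.4, 3.9); X = 21.2.
W^NE = (Σα)·X − ½Σα_i² = 21.2² − ½·81.1 = 408.89.
Planner sets x_i = Σα_j = 21.2 for every i, so X^SO = 6·21.2 = 127.2.
W^SO = (Σα)·X^SO − ½·6·(Σα)² = (6/2)·21.2² = 1348.32.
Deadweight loss = W^SO − W^NE = 939.43.

939.43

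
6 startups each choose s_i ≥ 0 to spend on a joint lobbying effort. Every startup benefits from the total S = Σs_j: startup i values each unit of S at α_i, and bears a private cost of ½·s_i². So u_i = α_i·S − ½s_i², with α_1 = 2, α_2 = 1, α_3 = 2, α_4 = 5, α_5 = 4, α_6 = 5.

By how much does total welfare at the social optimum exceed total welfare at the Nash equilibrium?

759.5

Startup i's FOC: ∂u_i/∂s_i = α_i − s_i = 0, so s_i* = α_i.
NE contributions = (2, 1, 2, 5, 4, 5); S = 19.
W^NE = (Σα)·S − ½Σα_i² = 19² − ½·75 = 323.5.
Planner sets s_i = Σα_j = 19 for every i, so S^SO = 6·19 = 114.
W^SO = (Σα)·S^SO − ½·6·(Σα)² = (6/2)·19² = 1083.
Deadweight loss = W^SO − W^NE = 759.5.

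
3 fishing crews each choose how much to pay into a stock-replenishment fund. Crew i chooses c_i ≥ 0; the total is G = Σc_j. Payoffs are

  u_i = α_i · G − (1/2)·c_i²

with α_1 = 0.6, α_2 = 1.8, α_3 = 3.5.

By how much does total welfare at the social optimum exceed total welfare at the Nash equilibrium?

25.33

Crew i's FOC: ∂u_i/∂c_i = α_i − c_i = 0, so c_i* = α_i.
NE contributions = (0.6, 1.8, 3.5); G = 5.9.
W^NE = (Σα)·G − ½Σα_i² = 5.9² − ½·15.85 = 26.885.
Planner sets c_i = Σα_j = 5.9 for every i, so G^SO = 3·5.9 = 17.7.
W^SO = (Σα)·G^SO − ½·3·(Σα)² = (3/2)·5.9² = 52.215.
Deadweight loss = W^SO − W^NE = 25.33.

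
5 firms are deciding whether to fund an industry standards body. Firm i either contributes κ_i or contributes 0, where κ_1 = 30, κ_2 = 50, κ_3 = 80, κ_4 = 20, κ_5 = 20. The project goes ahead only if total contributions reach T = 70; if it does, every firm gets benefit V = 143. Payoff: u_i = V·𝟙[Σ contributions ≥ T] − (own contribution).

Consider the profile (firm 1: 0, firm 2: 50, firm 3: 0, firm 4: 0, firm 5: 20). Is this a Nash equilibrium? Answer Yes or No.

Total = 70 ≥ 70: provided.
Firm 1 (pledges 0, payoff 143): pledging 30 → total 100, payoff 113. No gain.
Firm 2 (pledges 50, payoff 93): dropping to 0 → total 20, payoff 0. No gain.
Firm 3 (pledges 0, payoff 143): pledging 80 → total 150, payoff 63. No gain.
Firm 4 (pledges 0, payoff 143): pledging 20 → total 90, payoff 123. No gain.
Firm 5 (pledges 20, payoff 123): dropping to 0 → total 50, payoff 0. No gain.

Yes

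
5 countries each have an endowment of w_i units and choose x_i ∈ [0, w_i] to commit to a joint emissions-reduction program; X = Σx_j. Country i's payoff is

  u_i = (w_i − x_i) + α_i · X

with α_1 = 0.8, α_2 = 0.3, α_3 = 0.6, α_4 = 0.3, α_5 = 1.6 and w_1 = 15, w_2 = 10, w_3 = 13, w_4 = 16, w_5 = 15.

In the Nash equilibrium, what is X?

15

∂u_i/∂x_i = α_i − 1, so country i contributes w_i if α_i > 1, else 0.
α_i > 1 for i ∈ {5}; NE contributions (0, 0, 0, 0, 15), X = 15.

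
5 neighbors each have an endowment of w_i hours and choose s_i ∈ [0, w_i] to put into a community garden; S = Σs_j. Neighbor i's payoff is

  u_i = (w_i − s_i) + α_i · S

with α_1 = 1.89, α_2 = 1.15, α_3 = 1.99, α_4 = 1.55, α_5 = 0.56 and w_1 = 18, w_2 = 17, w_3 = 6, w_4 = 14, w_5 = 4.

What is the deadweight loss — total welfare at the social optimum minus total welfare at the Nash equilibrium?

24.56

∂u_i/∂s_i = α_i − 1, so neighbor i contributes w_i if α_i > 1, else 0.
α_i > 1 for i ∈ {1, 2, 3, 4}; NE contributions (18, 17, 6, 14, 0), S = 55.
W^NE = Σw_i − S^NE + (Σα_i)·S^NE = 59 + 6.14·55 = 396.7.
Planner: ∂(Σu_j)/∂s_i = Σα_j − 1 = 6.14 > 0, so everyone contributes w_i; S^SO = 59, W^SO = 59 + 6.14·59 = 421.26.
Deadweight loss = 24.56.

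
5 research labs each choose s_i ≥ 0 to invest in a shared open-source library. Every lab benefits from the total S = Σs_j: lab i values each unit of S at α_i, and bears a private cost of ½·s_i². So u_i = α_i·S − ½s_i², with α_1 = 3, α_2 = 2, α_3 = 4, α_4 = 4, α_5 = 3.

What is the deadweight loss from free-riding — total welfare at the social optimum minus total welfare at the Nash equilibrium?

411

Lab i's FOC: ∂u_i/∂s_i = α_i − s_i = 0, so s_i* = α_i.
NE contributions = (3, 2, 4, 4, 3); S = 16.
W^NE = (Σα)·S − ½Σα_i² = 16² − ½·54 = 229.
Planner sets s_i = Σα_j = 16 for every i, so S^SO = 5·16 = 80.
W^SO = (Σα)·S^SO − ½·5·(Σα)² = (5/2)·16² = 640.
Deadweight loss = W^SO − W^NE = 411.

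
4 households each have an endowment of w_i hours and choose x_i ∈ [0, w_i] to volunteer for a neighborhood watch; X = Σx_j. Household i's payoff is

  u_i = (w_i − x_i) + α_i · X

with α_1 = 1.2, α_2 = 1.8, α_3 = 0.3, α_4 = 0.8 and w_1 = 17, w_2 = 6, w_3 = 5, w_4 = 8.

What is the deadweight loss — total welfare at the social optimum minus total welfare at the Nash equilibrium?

∂u_i/∂x_i = α_i − 1, so household i contributes w_i if α_i > 1, else 0.
α_i > 1 for i ∈ {1, 2}; NE contributions (17, 6, 0, 0), X = 23.
W^NE = Σw_i − X^NE + (Σα_i)·X^NE = 36 + 3.1·23 = 107.3.
Planner: ∂(Σu_j)/∂x_i = Σα_j − 1 = 3.1 > 0, so everyone contributes w_i; X^SO = 36, W^SO = 36 + 3.1·36 = 147.6.
Deadweight loss = 40.3.

40.3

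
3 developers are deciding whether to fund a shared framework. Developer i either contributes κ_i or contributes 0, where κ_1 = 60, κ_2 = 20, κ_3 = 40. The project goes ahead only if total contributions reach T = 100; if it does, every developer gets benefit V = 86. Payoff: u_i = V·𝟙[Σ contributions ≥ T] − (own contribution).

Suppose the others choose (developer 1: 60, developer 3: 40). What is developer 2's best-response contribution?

0

Others' total = 100 ≥ 100; contributing adds cost 20 for no extra benefit.
Best response: 0.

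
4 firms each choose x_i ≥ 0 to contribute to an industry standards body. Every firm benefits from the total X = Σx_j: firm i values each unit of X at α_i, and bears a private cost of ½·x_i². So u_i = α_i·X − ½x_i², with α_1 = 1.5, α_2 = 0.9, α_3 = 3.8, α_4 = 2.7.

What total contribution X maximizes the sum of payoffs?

Planner FOC: ∂(Σu_j)/∂x_i = (Σα_j) − x_i = 0, so x_i^SO = Σα_j = 8.9 for every i; X^SO = 35.6.

35.6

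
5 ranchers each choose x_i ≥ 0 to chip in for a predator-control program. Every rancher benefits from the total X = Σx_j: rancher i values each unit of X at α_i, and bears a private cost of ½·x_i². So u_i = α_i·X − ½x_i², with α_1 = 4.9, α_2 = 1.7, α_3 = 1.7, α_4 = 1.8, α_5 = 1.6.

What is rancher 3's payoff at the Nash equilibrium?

Rancher i's FOC: ∂u_i/∂x_i = α_i − x_i = 0, so x_i* = α_i.
NE contributions = (4.9, 1.7, 1.7, 1.8, 1.6); X = 11.7.
u_3 = α_3·X − ½·(x_3)² = 1.7·11.7 − ½·1.7² = 18.445.

18.445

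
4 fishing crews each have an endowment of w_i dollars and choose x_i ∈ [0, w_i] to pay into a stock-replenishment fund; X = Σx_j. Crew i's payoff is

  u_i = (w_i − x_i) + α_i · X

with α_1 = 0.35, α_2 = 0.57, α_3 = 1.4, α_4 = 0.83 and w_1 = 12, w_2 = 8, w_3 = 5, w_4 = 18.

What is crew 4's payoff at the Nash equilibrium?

∂u_i/∂x_i = α_i − 1, so crew i contributes w_i if α_i > 1, else 0.
α_i > 1 for i ∈ {3}; NE contributions (0, 0, 5, 0), X = 5.
u_4 = (18 − 0) + 0.83·5 = 22.15.

22.15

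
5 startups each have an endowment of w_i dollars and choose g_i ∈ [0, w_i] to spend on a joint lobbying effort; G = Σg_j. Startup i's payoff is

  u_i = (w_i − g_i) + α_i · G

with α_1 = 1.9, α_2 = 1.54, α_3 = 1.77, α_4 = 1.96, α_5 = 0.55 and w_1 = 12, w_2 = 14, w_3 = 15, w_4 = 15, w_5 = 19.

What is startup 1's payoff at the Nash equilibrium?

∂u_i/∂g_i = α_i − 1, so startup i contributes w_i if α_i > 1, else 0.
α_i > 1 for i ∈ {1, 2, 3, 4}; NE contributions (12, 14, 15, 15, 0), G = 56.
u_1 = (12 − 12) + 1.9·56 = 106.4.

106.4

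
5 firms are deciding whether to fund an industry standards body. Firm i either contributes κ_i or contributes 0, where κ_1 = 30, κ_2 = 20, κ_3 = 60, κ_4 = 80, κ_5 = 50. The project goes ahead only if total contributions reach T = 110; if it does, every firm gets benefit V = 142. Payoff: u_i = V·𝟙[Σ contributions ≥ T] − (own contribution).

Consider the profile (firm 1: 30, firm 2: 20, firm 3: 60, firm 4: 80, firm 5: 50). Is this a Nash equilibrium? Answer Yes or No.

No

Total = 240 ≥ 110: provided.
Firm 1 (pledges 30, payoff 112): dropping to 0 → total 210, payoff 142. Profitable deviation.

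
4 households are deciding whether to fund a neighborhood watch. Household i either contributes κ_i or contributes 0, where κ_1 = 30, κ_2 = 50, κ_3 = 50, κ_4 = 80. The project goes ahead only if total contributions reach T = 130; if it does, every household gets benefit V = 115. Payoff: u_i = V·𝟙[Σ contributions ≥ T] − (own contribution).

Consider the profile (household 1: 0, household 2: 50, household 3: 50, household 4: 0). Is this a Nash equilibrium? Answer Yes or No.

No

Total = 100 < 130: not provided.
Household 1 (pledges 0, payoff 0): pledging 30 → total 130, payoff 85. Profitable deviation.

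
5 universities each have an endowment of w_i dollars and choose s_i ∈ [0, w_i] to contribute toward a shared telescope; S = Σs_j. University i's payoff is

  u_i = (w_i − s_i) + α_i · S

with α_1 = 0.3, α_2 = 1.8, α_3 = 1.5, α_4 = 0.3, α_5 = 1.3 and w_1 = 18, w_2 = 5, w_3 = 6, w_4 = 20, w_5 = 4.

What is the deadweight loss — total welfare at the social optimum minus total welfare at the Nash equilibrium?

159.6

∂u_i/∂s_i = α_i − 1, so university i contributes w_i if α_i > 1, else 0.
α_i > 1 for i ∈ {2, 3, 5}; NE contributions (0, 5, 6, 0, 4), S = 15.
W^NE = Σw_i − S^NE + (Σα_i)·S^NE = 53 + 4.2·15 = 116.
Planner: ∂(Σu_j)/∂s_i = Σα_j − 1 = 4.2 > 0, so everyone contributes w_i; S^SO = 53, W^SO = 53 + 4.2·53 = 275.6.
Deadweight loss = 159.6.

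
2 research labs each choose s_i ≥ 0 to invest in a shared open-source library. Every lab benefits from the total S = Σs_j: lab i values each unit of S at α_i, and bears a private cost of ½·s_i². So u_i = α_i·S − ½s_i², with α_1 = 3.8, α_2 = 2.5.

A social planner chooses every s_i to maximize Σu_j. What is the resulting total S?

12.6

Planner FOC: ∂(Σu_j)/∂s_i = (Σα_j) − s_i = 0, so s_i^SO = Σα_j = 6.3 for every i; S^SO = 12.6.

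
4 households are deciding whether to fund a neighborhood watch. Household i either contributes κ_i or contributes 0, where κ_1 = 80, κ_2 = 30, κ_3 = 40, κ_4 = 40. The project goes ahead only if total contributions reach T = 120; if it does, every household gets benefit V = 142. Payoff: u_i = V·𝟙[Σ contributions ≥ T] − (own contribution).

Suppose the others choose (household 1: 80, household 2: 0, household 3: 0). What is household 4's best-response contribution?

40

Others' total = 80. Contributing 40 brings total to 120 ≥ 120: gain V − κ_4 = 102.
Best response: 40.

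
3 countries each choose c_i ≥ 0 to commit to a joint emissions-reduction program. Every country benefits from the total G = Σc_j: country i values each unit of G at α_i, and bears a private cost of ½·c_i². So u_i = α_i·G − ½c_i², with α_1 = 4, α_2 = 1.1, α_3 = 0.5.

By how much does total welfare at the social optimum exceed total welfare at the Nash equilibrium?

Country i's FOC: ∂u_i/∂c_i = α_i − c_i = 0, so c_i* = α_i.
NE contributions = (4, 1.1, 0.5); G = 5.6.
W^NE = (Σα)·G − ½Σα_i² = 5.6² − ½·17.46 = 22.63.
Planner sets c_i = Σα_j = 5.6 for every i, so G^SO = 3·5.6 = 16.8.
W^SO = (Σα)·G^SO − ½·3·(Σα)² = (3/2)·5.6² = 47.04.
Deadweight loss = W^SO − W^NE = 24.41.

24.41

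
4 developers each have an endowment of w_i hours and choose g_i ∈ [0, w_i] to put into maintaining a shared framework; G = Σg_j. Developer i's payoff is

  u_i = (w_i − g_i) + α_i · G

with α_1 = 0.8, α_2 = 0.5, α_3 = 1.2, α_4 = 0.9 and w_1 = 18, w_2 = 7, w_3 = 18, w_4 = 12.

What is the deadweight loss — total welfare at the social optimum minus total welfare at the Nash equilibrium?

∂u_i/∂g_i = α_i − 1, so developer i contributes w_i if α_i > 1, else 0.
α_i > 1 for i ∈ {3}; NE contributions (0, 0, 18, 0), G = 18.
W^NE = Σw_i − G^NE + (Σα_i)·G^NE = 55 + 2.4·18 = 98.2.
Planner: ∂(Σu_j)/∂g_i = Σα_j − 1 = 2.4 > 0, so everyone contributes w_i; G^SO = 55, W^SO = 55 + 2.4·55 = 187.
Deadweight loss = 88.8.

88.8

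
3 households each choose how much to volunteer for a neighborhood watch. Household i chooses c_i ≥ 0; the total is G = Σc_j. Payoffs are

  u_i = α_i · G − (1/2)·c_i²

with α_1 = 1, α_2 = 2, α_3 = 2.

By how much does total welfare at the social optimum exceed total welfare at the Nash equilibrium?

Household i's FOC: ∂u_i/∂c_i = α_i − c_i = 0, so c_i* = α_i.
NE contributions = (1, 2, 2); G = 5.
W^NE = (Σα)·G − ½Σα_i² = 5² − ½·9 = 20.5.
Planner sets c_i = Σα_j = 5 for every i, so G^SO = 3·5 = 15.
W^SO = (Σα)·G^SO − ½·3·(Σα)² = (3/2)·5² = 37.5.
Deadweight loss = W^SO − W^NE = 17.

17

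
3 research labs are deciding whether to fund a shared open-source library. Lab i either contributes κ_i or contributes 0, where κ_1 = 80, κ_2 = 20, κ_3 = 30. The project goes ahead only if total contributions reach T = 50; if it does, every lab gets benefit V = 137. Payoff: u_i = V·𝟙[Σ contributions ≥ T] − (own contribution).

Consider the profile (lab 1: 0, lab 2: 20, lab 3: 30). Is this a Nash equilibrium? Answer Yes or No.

Total = 50 ≥ 50: provided.
Lab 1 (pledges 0, payoff 137): pledging 80 → total 130, payoff 57. No gain.
Lab 2 (pledges 20, payoff 117): dropping to 0 → total 30, payoff 0. No gain.
Lab 3 (pledges 30, payoff 107): dropping to 0 → total 20, payoff 0. No gain.

Yes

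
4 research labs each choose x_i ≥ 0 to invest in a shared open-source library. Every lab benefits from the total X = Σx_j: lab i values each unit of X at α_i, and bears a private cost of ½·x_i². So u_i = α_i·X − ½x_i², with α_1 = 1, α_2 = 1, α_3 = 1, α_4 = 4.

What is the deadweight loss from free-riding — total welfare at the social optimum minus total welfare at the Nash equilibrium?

Lab i's FOC: ∂u_i/∂x_i = α_i − x_i = 0, so x_i* = α_i.
NE contributions = (1, 1, 1, 4); X = 7.
W^NE = (Σα)·X − ½Σα_i² = 7² − ½·19 = 39.5.
Planner sets x_i = Σα_j = 7 for every i, so X^SO = 4·7 = 28.
W^SO = (Σα)·X^SO − ½·4·(Σα)² = (4/2)·7² = 98.
Deadweight loss = W^SO − W^NE = 58.5.

58.5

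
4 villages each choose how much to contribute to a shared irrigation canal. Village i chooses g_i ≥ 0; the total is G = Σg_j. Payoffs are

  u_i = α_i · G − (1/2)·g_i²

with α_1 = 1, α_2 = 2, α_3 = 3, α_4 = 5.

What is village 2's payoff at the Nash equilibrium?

Village i's FOC: ∂u_i/∂g_i = α_i − g_i = 0, so g_i* = α_i.
NE contributions = (1, 2, 3, 5); G = 11.
u_2 = α_2·G − ½·(g_2)² = 2·11 − ½·2² = 20.

20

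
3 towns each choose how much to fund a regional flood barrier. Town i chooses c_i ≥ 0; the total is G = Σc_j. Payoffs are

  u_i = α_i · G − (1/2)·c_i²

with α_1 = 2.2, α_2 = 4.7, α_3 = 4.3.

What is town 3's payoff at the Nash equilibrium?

38.915

Town i's FOC: ∂u_i/∂c_i = α_i − c_i = 0, so c_i* = α_i.
NE contributions = (2.2, 4.7, 4.3); G = 11.2.
u_3 = α_3·G − ½·(c_3)² = 4.3·11.2 − ½·4.3² = 38.915.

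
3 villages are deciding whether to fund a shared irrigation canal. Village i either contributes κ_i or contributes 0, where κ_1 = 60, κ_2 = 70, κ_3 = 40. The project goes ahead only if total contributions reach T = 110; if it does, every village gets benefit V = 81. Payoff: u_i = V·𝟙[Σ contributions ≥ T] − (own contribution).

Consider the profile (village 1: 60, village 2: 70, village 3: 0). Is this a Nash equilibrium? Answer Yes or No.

Total = 130 ≥ 110: provided.
Village 1 (pledges 60, payoff 21): dropping to 0 → total 70, payoff 0. No gain.
Village 2 (pledges 70, payoff 11): dropping to 0 → total 60, payoff 0. No gain.
Village 3 (pledges 0, payoff 81): pledging 40 → total 170, payoff 41. No gain.

Yes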